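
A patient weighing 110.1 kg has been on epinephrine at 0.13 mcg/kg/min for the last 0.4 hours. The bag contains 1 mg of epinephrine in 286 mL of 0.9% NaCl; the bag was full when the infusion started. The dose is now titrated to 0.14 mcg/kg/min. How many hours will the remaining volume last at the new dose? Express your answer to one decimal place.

Initial rate:
Dose = 0.13 mcg/kg/min × 110.1 kg = 14.313 mcg/min
14.313 mcg/min × 60 min/hr = 858.78 mcg/hr
Concentration = 1 mg ÷ 286 mL = 0.003496503 mg/mL = 3.496503 mcg/mL
Rate = 858.78 mcg/hr ÷ 3.496503 mcg/mL = 245.6111 mL/hr
Volume infused so far = 245.6111 mL/hr × 0.4 hr = 98.24443 mL
Volume remaining = 286 − 98.24443 = 187.7556 mL
New rate:
Dose = 0.14 mcg/kg/min × 110.1 kg = 15.414 mcg/min
15.414 mcg/min × 60 min/hr = 924.84 mcg/hr
Rate = 924.84 mcg/hr ÷ 3.496503 mcg/mL = 264.5042 mL/hr
Time remaining = 187.7556 mL ÷ 264.5042 mL/hr = 0.7098395 hr

0.7 hours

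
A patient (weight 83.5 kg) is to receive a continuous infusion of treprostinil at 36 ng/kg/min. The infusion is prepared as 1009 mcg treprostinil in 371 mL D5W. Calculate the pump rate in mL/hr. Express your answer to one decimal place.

66.3 mL/hr

Dose = 36 ng/kg/min × 83.5 kg = 3006 ng/min
3006 ng/min × 60 min/hr = 180360 ng/hr
Concentration = 1009 mcg ÷ 371 mL = 2.719677 mcg/mL = 2719.677 ng/mL
Rate = 180360 ng/hr ÷ 2719.677 ng/mL = 66.31671 mL/hr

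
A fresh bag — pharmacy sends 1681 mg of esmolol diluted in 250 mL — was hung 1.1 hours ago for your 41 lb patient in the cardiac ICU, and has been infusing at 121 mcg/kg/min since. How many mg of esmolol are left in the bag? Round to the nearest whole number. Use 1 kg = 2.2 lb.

1532 mg

Weight = 41 lb ÷ 2.2 lb/kg = 18.63636 kg
Dose = 121 mcg/kg/min × 18.63636 kg = 2255 mcg/min
2255 mcg/min × 60 min/hr = 135300 mcg/hr
Concentration = 1681 mg ÷ 250 mL = 6.724 mg/mL = 6724 mcg/mL
Rate = 135300 mcg/hr ÷ 6724 mcg/mL = 20.12195 mL/hr
Volume infused = 20.12195 mL/hr × 1.1 hr = 22.13415 mL
Volume remaining = 250 − 22.13415 = 227.8659 mL
Drug remaining = 227.8659 mL × 6724 mcg/mL = 1532170 mcg = 1532.17 mg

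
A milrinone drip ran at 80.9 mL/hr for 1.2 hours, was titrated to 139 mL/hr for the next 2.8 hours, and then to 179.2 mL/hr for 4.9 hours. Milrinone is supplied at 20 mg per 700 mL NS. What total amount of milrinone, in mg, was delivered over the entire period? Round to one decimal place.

39.0 mg

Concentration = 20 mg ÷ 700 mL = 0.02857143 mg/mL
Stage 1: 80.9 mL/hr × 1.2 hr = 97.08 mL → 97.08 mL × 0.02857143 mg/mL = 2.773714 mg
Stage 2: 139 mL/hr × 2.8 hr = 389.2 mL → 389.2 mL × 0.02857143 mg/mL = 11.12 mg
Stage 3: 179.2 mL/hr × 4.9 hr = 878.08 mL → 878.08 mL × 0.02857143 mg/mL = 25.088 mg
Total = 2.773714 + 11.12 + 25.088 = 38.98171 mg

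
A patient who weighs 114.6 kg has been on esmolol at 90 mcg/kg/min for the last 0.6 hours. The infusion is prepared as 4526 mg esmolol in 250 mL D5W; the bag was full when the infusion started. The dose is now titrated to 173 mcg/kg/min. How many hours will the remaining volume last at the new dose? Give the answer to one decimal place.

3.5 hours

Initial rate:
Dose = 90 mcg/kg/min × 114.6 kg = 10314 mcg/min
10314 mcg/min × 60 min/hr = 618840 mcg/hr
Concentration = 4526 mg ÷ 250 mL = 18.104 mg/mL = 18104 mcg/mL
Rate = 618840 mcg/hr ÷ 18104 mcg/mL = 34.1825 mL/hr
Volume infused so far = 34.1825 mL/hr × 0.6 hr = 20.5095 mL
Volume remaining = 250 − 20.5095 = 229.4905 mL
New rate:
Dose = 173 mcg/kg/min × 114.6 kg = 19825.8 mcg/min
19825.8 mcg/min × 60 min/hr = 1189548 mcg/hr
Rate = 1189548 mcg/hr ÷ 18104 mcg/mL = 65.70636 mL/hr
Time remaining = 229.4905 mL ÷ 65.70636 mL/hr = 3.492668 hr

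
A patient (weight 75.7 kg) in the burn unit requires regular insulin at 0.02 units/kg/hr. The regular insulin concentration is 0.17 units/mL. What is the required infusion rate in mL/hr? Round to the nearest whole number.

Dose = 0.02 units/kg/hr × 75.7 kg = 1.514 units/hr
Rate = 1.514 units/hr ÷ 0.17 units/mL = 8.905882 mL/hr

9 mL/hr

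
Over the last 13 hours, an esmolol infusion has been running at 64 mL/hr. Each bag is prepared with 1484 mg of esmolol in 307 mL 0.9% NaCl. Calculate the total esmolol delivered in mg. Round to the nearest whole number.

Concentration = 1484 mg ÷ 307 mL = 4.833876 mg/mL = 4833.876 mcg/mL
Drug rate = 64 mL/hr × 4833.876 mcg/mL = 309368.1 mcg/hr
Total = 309368.1 mcg/hr × 13 hr = 4021785 mcg = 4021.785 mg

4022 mg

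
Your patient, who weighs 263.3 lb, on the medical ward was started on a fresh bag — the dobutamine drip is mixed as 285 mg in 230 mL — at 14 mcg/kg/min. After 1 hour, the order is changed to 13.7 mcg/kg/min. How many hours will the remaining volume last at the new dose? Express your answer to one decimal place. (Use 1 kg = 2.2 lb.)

1.9 hours

Initial rate:
Weight = 263.3 lb ÷ 2.2 lb/kg = 119.6818 kg
Dose = 14 mcg/kg/min × 119.6818 kg = 1675.545 mcg/min
1675.545 mcg/min × 60 min/hr = 100532.7 mcg/hr
Concentration = 285 mg ÷ 230 mL = 1.23913 mg/mL = 1239.13 mcg/mL
Rate = 100532.7 mcg/hr ÷ 1239.13 mcg/mL = 81.13167 mL/hr
Volume infused so far = 81.13167 mL/hr × 1 hr = 81.13167 mL
Volume remaining = 230 − 81.13167 = 148.8683 mL
New rate:
Dose = 13.7 mcg/kg/min × 119.6818 kg = 1639.641 mcg/min
1639.641 mcg/min × 60 min/hr = 98378.45 mcg/hr
Rate = 98378.45 mcg/hr ÷ 1239.13 mcg/mL = 79.39314 mL/hr
Time remaining = 148.8683 mL ÷ 79.39314 mL/hr = 1.875078 hr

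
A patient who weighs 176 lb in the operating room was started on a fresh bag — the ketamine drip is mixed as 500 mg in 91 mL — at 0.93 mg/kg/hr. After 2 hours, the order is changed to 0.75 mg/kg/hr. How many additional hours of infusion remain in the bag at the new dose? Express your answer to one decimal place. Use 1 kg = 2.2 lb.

Initial rate:
Weight = 176 lb ÷ 2.2 lb/kg = 80 kg
Dose = 0.93 mg/kg/hr × 80 kg = 74.4 mg/hr
Concentration = 500 mg ÷ 91 mL = 5.494505 mg/mL
Rate = 74.4 mg/hr ÷ 5.494505 mg/mL = 13.5408 mL/hr
Volume infused so far = 13.5408 mL/hr × 2 hr = 27.0816 mL
Volume remaining = 91 − 27.0816 = 63.9184 mL
New rate:
Dose = 0.75 mg/kg/hr × 80 kg = 60 mg/hr
Rate = 60 mg/hr ÷ 5.494505 mg/mL = 10.92 mL/hr
Time remaining = 63.9184 mL ÷ 10.92 mL/hr = 5.853333 hr

5.9 hours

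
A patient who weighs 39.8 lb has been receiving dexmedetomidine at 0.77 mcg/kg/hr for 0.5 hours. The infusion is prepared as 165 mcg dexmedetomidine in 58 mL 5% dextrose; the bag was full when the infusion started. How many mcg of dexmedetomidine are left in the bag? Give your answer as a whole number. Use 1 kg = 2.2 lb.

158 mcg

Weight = 39.8 lb ÷ 2.2 lb/kg = 18.09091 kg
Dose = 0.77 mcg/kg/hr × 18.09091 kg = 13.93 mcg/hr
Concentration = 165 mcg ÷ 58 mL = 2.844828 mcg/mL
Rate = 13.93 mcg/hr ÷ 2.844828 mcg/mL = 4.896606 mL/hr
Volume infused = 4.896606 mL/hr × 0.5 hr = 2.448303 mL
Volume remaining = 58 − 2.448303 = 55.5517 mL
Drug remaining = 55.5517 mL × 2.844828 mcg/mL = 158.035 mcg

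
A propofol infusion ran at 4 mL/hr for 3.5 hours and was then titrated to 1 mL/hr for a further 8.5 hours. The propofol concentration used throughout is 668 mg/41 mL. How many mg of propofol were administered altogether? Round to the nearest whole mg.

Concentration = 668 mg ÷ 41 mL = 16.29268 mg/mL
Stage 1: 4 mL/hr × 3.5 hr = 14 mL → 14 mL × 16.29268 mg/mL = 228.0976 mg
Stage 2: 1 mL/hr × 8.5 hr = 8.5 mL → 8.5 mL × 16.29268 mg/mL = 138.4878 mg
Total = 228.0976 + 138.4878 = 366.5854 mg

367 mg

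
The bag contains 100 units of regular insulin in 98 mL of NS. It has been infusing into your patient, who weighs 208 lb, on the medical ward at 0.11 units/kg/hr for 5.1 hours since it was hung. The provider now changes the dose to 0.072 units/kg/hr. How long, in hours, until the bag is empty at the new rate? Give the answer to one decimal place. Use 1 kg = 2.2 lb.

6.9 hours

Initial rate:
Weight = 208 lb ÷ 2.2 lb/kg = 94.54545 kg
Dose = 0.11 units/kg/hr × 94.54545 kg = 10.4 units/hr
Concentration = 100 units ÷ 98 mL = 1.020408 units/mL
Rate = 10.4 units/hr ÷ 1.020408 units/mL = 10.192 mL/hr
Volume infused so far = 10.192 mL/hr × 5.1 hr = 51.9792 mL
Volume remaining = 98 − 51.9792 = 46.0208 mL
New rate:
Dose = 0.072 units/kg/hr × 94.54545 kg = 6.807273 units/hr
Rate = 6.807273 units/hr ÷ 1.020408 units/mL = 6.671127 mL/hr
Time remaining = 46.0208 mL ÷ 6.671127 mL/hr = 6.898504 hr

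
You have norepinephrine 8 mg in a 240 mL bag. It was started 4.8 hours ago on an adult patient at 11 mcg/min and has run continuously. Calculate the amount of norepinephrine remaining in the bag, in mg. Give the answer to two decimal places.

4.83 mg

11 mcg/min × 60 min/hr = 660 mcg/hr
Concentration = 8 mg ÷ 240 mL = 0.03333333 mg/mL = 33.33333 mcg/mL
Rate = 660 mcg/hr ÷ 33.33333 mcg/mL = 19.8 mL/hr
Volume infused = 19.8 mL/hr × 4.8 hr = 95.04 mL
Volume remaining = 240 − 95.04 = 144.96 mL
Drug remaining = 144.96 mL × 33.33333 mcg/mL = 4832 mcg = 4.832 mg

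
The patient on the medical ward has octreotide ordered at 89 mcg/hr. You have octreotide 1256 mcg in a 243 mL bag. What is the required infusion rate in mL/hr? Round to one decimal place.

17.2 mL/hr

Concentration = 1256 mcg ÷ 243 mL = 5.168724 mcg/mL
Rate = 89 mcg/hr ÷ 5.168724 mcg/mL = 17.21895 mL/hr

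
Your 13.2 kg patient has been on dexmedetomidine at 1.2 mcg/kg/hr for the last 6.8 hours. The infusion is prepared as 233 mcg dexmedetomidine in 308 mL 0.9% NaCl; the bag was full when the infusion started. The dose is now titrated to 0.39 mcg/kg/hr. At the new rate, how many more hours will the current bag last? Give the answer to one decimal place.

Initial rate:
Dose = 1.2 mcg/kg/hr × 13.2 kg = 15.84 mcg/hr
Concentration = 233 mcg ÷ 308 mL = 0.7564935 mcg/mL
Rate = 15.84 mcg/hr ÷ 0.7564935 mcg/mL = 20.93871 mL/hr
Volume infused so far = 20.93871 mL/hr × 6.8 hr = 142.3832 mL
Volume remaining = 308 − 142.3832 = 165.6168 mL
New rate:
Dose = 0.39 mcg/kg/hr × 13.2 kg = 5.148 mcg/hr
Rate = 5.148 mcg/hr ÷ 0.7564935 mcg/mL = 6.805082 mL/hr
Time remaining = 165.6168 mL ÷ 6.805082 mL/hr = 24.33722 hr

24.3 hours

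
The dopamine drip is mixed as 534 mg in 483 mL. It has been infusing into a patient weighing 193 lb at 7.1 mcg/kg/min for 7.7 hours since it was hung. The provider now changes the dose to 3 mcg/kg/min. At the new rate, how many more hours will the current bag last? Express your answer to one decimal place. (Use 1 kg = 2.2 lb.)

15.6 hours

Initial rate:
Weight = 193 lb ÷ 2.2 lb/kg = 87.72727 kg
Dose = 7.1 mcg/kg/min × 87.72727 kg = 622.8636 mcg/min
622.8636 mcg/min × 60 min/hr = 37371.82 mcg/hr
Concentration = 534 mg ÷ 483 mL = 1.10559 mg/mL = 1105.59 mcg/mL
Rate = 37371.82 mcg/hr ÷ 1105.59 mcg/mL = 33.8026 mL/hr
Volume infused so far = 33.8026 mL/hr × 7.7 hr = 260.28 mL
Volume remaining = 483 − 260.28 = 222.72 mL
New rate:
Dose = 3 mcg/kg/min × 87.72727 kg = 263.1818 mcg/min
263.1818 mcg/min × 60 min/hr = 15790.91 mcg/hr
Rate = 15790.91 mcg/hr ÷ 1105.59 mcg/mL = 14.28279 mL/hr
Time remaining = 222.72 mL ÷ 14.28279 mL/hr = 15.59359 hr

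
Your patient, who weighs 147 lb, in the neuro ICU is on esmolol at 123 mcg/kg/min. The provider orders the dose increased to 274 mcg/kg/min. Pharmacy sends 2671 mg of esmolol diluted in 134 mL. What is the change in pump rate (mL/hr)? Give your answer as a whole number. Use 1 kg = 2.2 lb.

30 mL/hr

At the current dose:
Weight = 147 lb ÷ 2.2 lb/kg = 66.81818 kg
Dose = 123 mcg/kg/min × 66.81818 kg = 8218.636 mcg/min
8218.636 mcg/min × 60 min/hr = 493118.2 mcg/hr
Concentration = 2671 mg ÷ 134 mL = 19.93284 mg/mL = 19932.84 mcg/mL
Rate = 493118.2 mcg/hr ÷ 19932.84 mcg/mL = 24.73899 mL/hr
At the new dose:
Dose = 274 mcg/kg/min × 66.81818 kg = 18308.18 mcg/min
18308.18 mcg/min × 60 min/hr = 1098491 mcg/hr
Rate = 1098491 mcg/hr ÷ 19932.84 mcg/mL = 55.10962 mL/hr
Change = 55.10962 − 24.73899 = 30.37063 mL/hr → 30.37063 mL/hr increase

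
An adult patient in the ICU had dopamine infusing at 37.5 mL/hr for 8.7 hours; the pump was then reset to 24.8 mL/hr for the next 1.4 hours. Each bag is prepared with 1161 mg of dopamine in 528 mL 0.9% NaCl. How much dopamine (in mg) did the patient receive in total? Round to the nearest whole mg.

Concentration = 1161 mg ÷ 528 mL = 2.198864 mg/mL
Stage 1: 37.5 mL/hr × 8.7 hr = 326.25 mL → 326.25 mL × 2.198864 mg/mL = 717.3793 mg
Stage 2: 24.8 mL/hr × 1.4 hr = 34.72 mL → 34.72 mL × 2.198864 mg/mL = 76.34455 mg
Total = 717.3793 + 76.34455 = 793.7238 mg

794 mg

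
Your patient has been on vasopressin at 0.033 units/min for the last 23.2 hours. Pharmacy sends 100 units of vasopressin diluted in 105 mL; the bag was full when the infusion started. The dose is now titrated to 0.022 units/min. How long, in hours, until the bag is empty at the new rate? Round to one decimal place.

41.0 hours

Initial rate:
0.033 units/min × 60 min/hr = 1.98 units/hr
Concentration = 100 units ÷ 105 mL = 0.952381 units/mL
Rate = 1.98 units/hr ÷ 0.952381 units/mL = 2.079 mL/hr
Volume infused so far = 2.079 mL/hr × 23.2 hr = 48.2328 mL
Volume remaining = 105 − 48.2328 = 56.7672 mL
New rate:
0.022 units/min × 60 min/hr = 1.32 units/hr
Rate = 1.32 units/hr ÷ 0.952381 units/mL = 1.386 mL/hr
Time remaining = 56.7672 mL ÷ 1.386 mL/hr = 40.95758 hr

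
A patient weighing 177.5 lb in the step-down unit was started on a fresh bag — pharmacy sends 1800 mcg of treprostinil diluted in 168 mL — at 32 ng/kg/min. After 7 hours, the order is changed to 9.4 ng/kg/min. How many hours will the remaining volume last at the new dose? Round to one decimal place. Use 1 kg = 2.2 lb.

Initial rate:
Weight = 177.5 lb ÷ 2.2 lb/kg = 80.68182 kg
Dose = 32 ng/kg/min × 80.68182 kg = 2581.818 ng/min
2581.818 ng/min × 60 min/hr = 154909.1 ng/hr
Concentration = 1800 mcg ÷ 168 mL = 10.71429 mcg/mL = 10714.29 ng/mL
Rate = 154909.1 ng/hr ÷ 10714.29 ng/mL = 14.45818 mL/hr
Volume infused so far = 14.45818 mL/hr × 7 hr = 101.2073 mL
Volume remaining = 168 − 101.2073 = 66.79273 mL
New rate:
Dose = 9.4 ng/kg/min × 80.68182 kg = 758.4091 ng/min
758.4091 ng/min × 60 min/hr = 45504.55 ng/hr
Rate = 45504.55 ng/hr ÷ 10714.29 ng/mL = 4.247091 mL/hr
Time remaining = 66.79273 mL ÷ 4.247091 mL/hr = 15.7267 hr

15.7 hours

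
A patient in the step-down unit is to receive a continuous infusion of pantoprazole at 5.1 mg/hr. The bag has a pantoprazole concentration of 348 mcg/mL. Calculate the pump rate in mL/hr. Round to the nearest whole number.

Concentration = 348 mcg/mL = 0.348 mg/mL
Rate = 5.1 mg/hr ÷ 0.348 mg/mL = 14.65517 mL/hr

15 mL/hr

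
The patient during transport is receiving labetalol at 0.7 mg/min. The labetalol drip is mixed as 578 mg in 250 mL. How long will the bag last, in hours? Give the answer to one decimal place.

13.8 hours

0.7 mg/min × 60 min/hr = 42 mg/hr
Concentration = 578 mg ÷ 250 mL = 2.312 mg/mL
Rate = 42 mg/hr ÷ 2.312 mg/mL = 18.16609 mL/hr
Duration = 250 mL ÷ 18.16609 mL/hr = 13.7619 hr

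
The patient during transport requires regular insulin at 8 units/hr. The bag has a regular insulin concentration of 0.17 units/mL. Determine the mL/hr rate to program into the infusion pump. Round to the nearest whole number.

47 mL/hr

Rate = 8 units/hr ÷ 0.17 units/mL = 47.05882 mL/hr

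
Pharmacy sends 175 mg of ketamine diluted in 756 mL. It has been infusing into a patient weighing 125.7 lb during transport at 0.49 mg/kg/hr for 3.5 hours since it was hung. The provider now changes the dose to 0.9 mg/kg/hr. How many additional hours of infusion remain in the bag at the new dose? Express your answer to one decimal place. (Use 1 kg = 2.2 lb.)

1.5 hours

Initial rate:
Weight = 125.7 lb ÷ 2.2 lb/kg = 57.13636 kg
Dose = 0.49 mg/kg/hr × 57.13636 kg = 27.99682 mg/hr
Concentration = 175 mg ÷ 756 mL = 0.2314815 mg/mL
Rate = 27.99682 mg/hr ÷ 0.2314815 mg/mL = 120.9463 mL/hr
Volume infused so far = 120.9463 mL/hr × 3.5 hr = 423.3119 mL
Volume remaining = 756 − 423.3119 = 332.6881 mL
New rate:
Dose = 0.9 mg/kg/hr × 57.13636 kg = 51.42273 mg/hr
Rate = 51.42273 mg/hr ÷ 0.2314815 mg/mL = 222.1462 mL/hr
Time remaining = 332.6881 mL ÷ 222.1462 mL/hr = 1.497609 hr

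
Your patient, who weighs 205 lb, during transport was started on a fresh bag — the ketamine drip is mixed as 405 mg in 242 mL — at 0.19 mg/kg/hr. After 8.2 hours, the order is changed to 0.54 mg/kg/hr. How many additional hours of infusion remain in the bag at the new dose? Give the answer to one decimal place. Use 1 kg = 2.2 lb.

Initial rate:
Weight = 205 lb ÷ 2.2 lb/kg = 93.18182 kg
Dose = 0.19 mg/kg/hr × 93.18182 kg = 17.70455 mg/hr
Concentration = 405 mg ÷ 242 mL = 1.673554 mg/mL
Rate = 17.70455 mg/hr ÷ 1.673554 mg/mL = 10.57901 mL/hr
Volume infused so far = 10.57901 mL/hr × 8.2 hr = 86.7479 mL
Volume remaining = 242 − 86.7479 = 155.2521 mL
New rate:
Dose = 0.54 mg/kg/hr × 93.18182 kg = 50.31818 mg/hr
Rate = 50.31818 mg/hr ÷ 1.673554 mg/mL = 30.06667 mL/hr
Time remaining = 155.2521 mL ÷ 30.06667 mL/hr = 5.163595 hr

5.2 hours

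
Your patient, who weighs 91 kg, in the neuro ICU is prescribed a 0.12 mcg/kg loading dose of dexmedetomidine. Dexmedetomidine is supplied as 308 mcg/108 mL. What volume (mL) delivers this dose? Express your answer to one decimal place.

3.8 mL

Dose = 0.12 mcg/kg × 91 kg = 10.92 mcg
Concentration = 308 mcg ÷ 108 mL = 2.851852 mcg/mL
Volume = 10.92 mcg ÷ 2.851852 mcg/mL = 3.829091 mL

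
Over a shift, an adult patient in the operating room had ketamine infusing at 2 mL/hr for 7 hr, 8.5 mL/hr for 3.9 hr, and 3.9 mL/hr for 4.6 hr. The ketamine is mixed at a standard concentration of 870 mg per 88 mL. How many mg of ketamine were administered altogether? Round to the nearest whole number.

644 mg

Concentration = 870 mg ÷ 88 mL = 9.886364 mg/mL
Stage 1: 2 mL/hr × 7 hr = 14 mL → 14 mL × 9.886364 mg/mL = 138.4091 mg
Stage 2: 8.5 mL/hr × 3.9 hr = 33.15 mL → 33.15 mL × 9.886364 mg/mL = 327.733 mg
Stage 3: 3.9 mL/hr × 4.6 hr = 17.94 mL → 17.94 mL × 9.886364 mg/mL = 177.3614 mg
Total = 138.4091 + 327.733 + 177.3614 = 643.5034 mg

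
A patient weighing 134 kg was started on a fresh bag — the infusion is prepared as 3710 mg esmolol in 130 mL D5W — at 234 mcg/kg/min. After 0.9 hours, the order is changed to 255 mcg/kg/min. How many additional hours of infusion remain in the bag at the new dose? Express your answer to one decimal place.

Initial rate:
Dose = 234 mcg/kg/min × 134 kg = 31356 mcg/min
31356 mcg/min × 60 min/hr = 1881360 mcg/hr
Concentration = 3710 mg ÷ 130 mL = 28.53846 mg/mL = 28538.46 mcg/mL
Rate = 1881360 mcg/hr ÷ 28538.46 mcg/mL = 65.92367 mL/hr
Volume infused so far = 65.92367 mL/hr × 0.9 hr = 59.3313 mL
Volume remaining = 130 − 59.3313 = 70.6687 mL
New rate:
Dose = 255 mcg/kg/min × 134 kg = 34170 mcg/min
34170 mcg/min × 60 min/hr = 2050200 mcg/hr
Rate = 2050200 mcg/hr ÷ 28538.46 mcg/mL = 71.83989 mL/hr
Time remaining = 70.6687 mL ÷ 71.83989 mL/hr = 0.9836972 hr

1.0 hours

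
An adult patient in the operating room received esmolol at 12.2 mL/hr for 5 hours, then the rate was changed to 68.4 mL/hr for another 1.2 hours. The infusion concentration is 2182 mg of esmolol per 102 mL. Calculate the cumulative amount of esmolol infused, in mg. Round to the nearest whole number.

3061 mg

Concentration = 2182 mg ÷ 102 mL = 21.39216 mg/mL
Stage 1: 12.2 mL/hr × 5 hr = 61 mL → 61 mL × 21.39216 mg/mL = 1304.922 mg
Stage 2: 68.4 mL/hr × 1.2 hr = 82.08 mL → 82.08 mL × 21.39216 mg/mL = 1755.868 mg
Total = 1304.922 + 1755.868 = 3060.79 mg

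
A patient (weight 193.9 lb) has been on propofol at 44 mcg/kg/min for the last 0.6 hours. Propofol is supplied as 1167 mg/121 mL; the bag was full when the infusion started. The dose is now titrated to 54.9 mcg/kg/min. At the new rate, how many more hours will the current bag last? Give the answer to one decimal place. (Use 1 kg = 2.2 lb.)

3.5 hours

Initial rate:
Weight = 193.9 lb ÷ 2.2 lb/kg = 88.13636 kg
Dose = 44 mcg/kg/min × 88.13636 kg = 3878 mcg/min
3878 mcg/min × 60 min/hr = 232680 mcg/hr
Concentration = 1167 mg ÷ 121 mL = 9.644628 mg/mL = 9644.628 mcg/mL
Rate = 232680 mcg/hr ÷ 9644.628 mcg/mL = 24.12535 mL/hr
Volume infused so far = 24.12535 mL/hr × 0.6 hr = 14.47521 mL
Volume remaining = 121 − 14.47521 = 106.5248 mL
New rate:
Dose = 54.9 mcg/kg/min × 88.13636 kg = 4838.686 mcg/min
4838.686 mcg/min × 60 min/hr = 290321.2 mcg/hr
Rate = 290321.2 mcg/hr ÷ 9644.628 mcg/mL = 30.10185 mL/hr
Time remaining = 106.5248 mL ÷ 30.10185 mL/hr = 3.538812 hr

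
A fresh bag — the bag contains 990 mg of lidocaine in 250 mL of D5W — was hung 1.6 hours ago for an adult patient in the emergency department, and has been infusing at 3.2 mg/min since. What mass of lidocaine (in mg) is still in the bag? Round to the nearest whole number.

683 mg

3.2 mg/min × 60 min/hr = 192 mg/hr
Concentration = 990 mg ÷ 250 mL = 3.96 mg/mL
Rate = 192 mg/hr ÷ 3.96 mg/mL = 48.48485 mL/hr
Volume infused = 48.48485 mL/hr × 1.6 hr = 77.57576 mL
Volume remaining = 250 − 77.57576 = 172.4242 mL
Drug remaining = 172.4242 mL × 3.96 mg/mL = 682.8 mg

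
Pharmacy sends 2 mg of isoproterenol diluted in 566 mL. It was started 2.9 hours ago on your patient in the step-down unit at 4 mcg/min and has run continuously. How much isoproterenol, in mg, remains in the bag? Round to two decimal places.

4 mcg/min × 60 min/hr = 240 mcg/hr
Concentration = 2 mg ÷ 566 mL = 0.003533569 mg/mL = 3.533569 mcg/mL
Rate = 240 mcg/hr ÷ 3.533569 mcg/mL = 67.92 mL/hr
Volume infused = 67.92 mL/hr × 2.9 hr = 196.968 mL
Volume remaining = 566 − 196.968 = 369.032 mL
Drug remaining = 369.032 mL × 3.533569 mcg/mL = 1304 mcg = 1.304 mg

1.30 mg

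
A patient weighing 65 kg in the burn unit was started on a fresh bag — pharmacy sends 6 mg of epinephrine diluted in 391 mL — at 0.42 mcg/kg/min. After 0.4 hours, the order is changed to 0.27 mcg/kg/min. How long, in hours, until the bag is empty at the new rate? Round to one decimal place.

5.1 hours

Initial rate:
Dose = 0.42 mcg/kg/min × 65 kg = 27.3 mcg/min
27.3 mcg/min × 60 min/hr = 1638 mcg/hr
Concentration = 6 mg ÷ 391 mL = 0.01534527 mg/mL = 15.34527 mcg/mL
Rate = 1638 mcg/hr ÷ 15.34527 mcg/mL = 106.743 mL/hr
Volume infused so far = 106.743 mL/hr × 0.4 hr = 42.6972 mL
Volume remaining = 391 − 42.6972 = 348.3028 mL
New rate:
Dose = 0.27 mcg/kg/min × 65 kg = 17.55 mcg/min
17.55 mcg/min × 60 min/hr = 1053 mcg/hr
Rate = 1053 mcg/hr ÷ 15.34527 mcg/mL = 68.6205 mL/hr
Time remaining = 348.3028 mL ÷ 68.6205 mL/hr = 5.075783 hr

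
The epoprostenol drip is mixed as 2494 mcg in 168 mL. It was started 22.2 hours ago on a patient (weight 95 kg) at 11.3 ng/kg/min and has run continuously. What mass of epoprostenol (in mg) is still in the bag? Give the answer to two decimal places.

1.06 mg

Dose = 11.3 ng/kg/min × 95 kg = 1073.5 ng/min
1073.5 ng/min × 60 min/hr = 64410 ng/hr
Concentration = 2494 mcg ÷ 168 mL = 14.84524 mcg/mL = 14845.24 ng/mL
Rate = 64410 ng/hr ÷ 14845.24 ng/mL = 4.338765 mL/hr
Volume infused = 4.338765 mL/hr × 22.2 hr = 96.32058 mL
Volume remaining = 168 − 96.32058 = 71.67942 mL
Drug remaining = 71.67942 mL × 14845.24 ng/mL = 1064098 ng = 1.064098 mg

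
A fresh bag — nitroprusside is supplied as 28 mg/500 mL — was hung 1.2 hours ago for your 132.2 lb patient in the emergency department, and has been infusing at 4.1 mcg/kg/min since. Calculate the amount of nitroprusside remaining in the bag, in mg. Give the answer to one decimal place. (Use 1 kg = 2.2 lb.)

Weight = 132.2 lb ÷ 2.2 lb/kg = 60.09091 kg
Dose = 4.1 mcg/kg/min × 60.09091 kg = 246.3727 mcg/min
246.3727 mcg/min × 60 min/hr = 14782.36 mcg/hr
Concentration = 28 mg ÷ 500 mL = 0.056 mg/mL = 56 mcg/mL
Rate = 14782.36 mcg/hr ÷ 56 mcg/mL = 263.9708 mL/hr
Volume infused = 263.9708 mL/hr × 1.2 hr = 316.7649 mL
Volume remaining = 500 − 316.7649 = 183.2351 mL
Drug remaining = 183.2351 mL × 56 mcg/mL = 10261.16 mcg = 10.26116 mg

10.3 mg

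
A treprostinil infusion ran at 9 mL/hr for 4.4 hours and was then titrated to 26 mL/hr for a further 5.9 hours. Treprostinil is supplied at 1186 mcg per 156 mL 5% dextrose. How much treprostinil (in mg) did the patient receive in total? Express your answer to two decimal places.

1.47 mg

Concentration = 1186 mcg ÷ 156 mL = 7.602564 mcg/mL
Stage 1: 9 mL/hr × 4.4 hr = 39.6 mL → 39.6 mL × 7.602564 mcg/mL = 301.0615 mcg
Stage 2: 26 mL/hr × 5.9 hr = 153.4 mL → 153.4 mL × 7.602564 mcg/mL = 1166.233 mcg
Total = 301.0615 + 1166.233 = 1467.295 mcg = 1.467295 mg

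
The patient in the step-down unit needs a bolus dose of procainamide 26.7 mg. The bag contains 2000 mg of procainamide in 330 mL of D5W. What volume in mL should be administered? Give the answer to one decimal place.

4.4 mL

Concentration = 2000 mg ÷ 330 mL = 6.060606 mg/mL
Volume = 26.7 mg ÷ 6.060606 mg/mL = 4.4055 mL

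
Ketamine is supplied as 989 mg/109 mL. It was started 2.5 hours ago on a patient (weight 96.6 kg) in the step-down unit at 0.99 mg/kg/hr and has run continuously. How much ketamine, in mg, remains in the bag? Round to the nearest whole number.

750 mg

Dose = 0.99 mg/kg/hr × 96.6 kg = 95.634 mg/hr
Concentration = 989 mg ÷ 109 mL = 9.073394 mg/mL
Rate = 95.634 mg/hr ÷ 9.073394 mg/mL = 10.54005 mL/hr
Volume infused = 10.54005 mL/hr × 2.5 hr = 26.35012 mL
Volume remaining = 109 − 26.35012 = 82.64988 mL
Drug remaining = 82.64988 mL × 9.073394 mg/mL = 749.915 mg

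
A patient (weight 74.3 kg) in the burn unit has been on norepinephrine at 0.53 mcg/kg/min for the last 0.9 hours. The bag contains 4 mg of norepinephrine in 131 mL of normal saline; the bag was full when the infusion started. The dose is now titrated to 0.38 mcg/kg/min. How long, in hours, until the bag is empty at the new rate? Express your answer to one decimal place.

1.1 hours

Initial rate:
Dose = 0.53 mcg/kg/min × 74.3 kg = 39.379 mcg/min
39.379 mcg/min × 60 min/hr = 2362.74 mcg/hr
Concentration = 4 mg ÷ 131 mL = 0.03053435 mg/mL = 30.53435 mcg/mL
Rate = 2362.74 mcg/hr ÷ 30.53435 mcg/mL = 77.37973 mL/hr
Volume infused so far = 77.37973 mL/hr × 0.9 hr = 69.64176 mL
Volume remaining = 131 − 69.64176 = 61.35824 mL
New rate:
Dose = 0.38 mcg/kg/min × 74.3 kg = 28.234 mcg/min
28.234 mcg/min × 60 min/hr = 1694.04 mcg/hr
Rate = 1694.04 mcg/hr ÷ 30.53435 mcg/mL = 55.47981 mL/hr
Time remaining = 61.35824 mL ÷ 55.47981 mL/hr = 1.105956 hr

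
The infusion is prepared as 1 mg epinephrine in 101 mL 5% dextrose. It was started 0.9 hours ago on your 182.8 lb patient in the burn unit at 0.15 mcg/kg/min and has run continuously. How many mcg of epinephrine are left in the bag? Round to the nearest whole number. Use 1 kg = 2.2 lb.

327 mcg

Weight = 182.8 lb ÷ 2.2 lb/kg = 83.09091 kg
Dose = 0.15 mcg/kg/min × 83.09091 kg = 12.46364 mcg/min
12.46364 mcg/min × 60 min/hr = 747.8182 mcg/hr
Concentration = 1 mg ÷ 101 mL = 0.00990099 mg/mL = 9.90099 mcg/mL
Rate = 747.8182 mcg/hr ÷ 9.90099 mcg/mL = 75.52964 mL/hr
Volume infused = 75.52964 mL/hr × 0.9 hr = 67.97667 mL
Volume remaining = 101 − 67.97667 = 33.02333 mL
Drug remaining = 33.02333 mL × 9.90099 mcg/mL = 326.9636 mcg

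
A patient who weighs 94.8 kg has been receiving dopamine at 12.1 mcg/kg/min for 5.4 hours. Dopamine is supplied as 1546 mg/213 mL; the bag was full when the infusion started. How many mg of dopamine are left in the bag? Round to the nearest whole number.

1174 mg

Dose = 12.1 mcg/kg/min × 94.8 kg = 1147.08 mcg/min
1147.08 mcg/min × 60 min/hr = 68824.8 mcg/hr
Concentration = 1546 mg ÷ 213 mL = 7.258216 mg/mL = 7258.216 mcg/mL
Rate = 68824.8 mcg/hr ÷ 7258.216 mcg/mL = 9.48233 mL/hr
Volume infused = 9.48233 mL/hr × 5.4 hr = 51.20458 mL
Volume remaining = 213 − 51.20458 = 161.7954 mL
Drug remaining = 161.7954 mL × 7258.216 mcg/mL = 1174346 mcg = 1174.346 mg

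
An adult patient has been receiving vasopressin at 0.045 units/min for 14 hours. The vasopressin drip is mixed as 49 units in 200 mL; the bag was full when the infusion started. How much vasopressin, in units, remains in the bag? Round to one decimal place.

11.2 units

0.045 units/min × 60 min/hr = 2.7 units/hr
Concentration = 49 units ÷ 200 mL = 0.245 units/mL
Rate = 2.7 units/hr ÷ 0.245 units/mL = 11.02041 mL/hr
Volume infused = 11.02041 mL/hr × 14 hr = 154.2857 mL
Volume remaining = 200 − 154.2857 = 45.71429 mL
Drug remaining = 45.71429 mL × 0.245 units/mL = 11.2 units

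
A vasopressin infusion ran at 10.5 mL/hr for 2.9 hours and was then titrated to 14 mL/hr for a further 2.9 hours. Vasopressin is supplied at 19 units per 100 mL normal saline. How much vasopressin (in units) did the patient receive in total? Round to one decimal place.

13.5 units

Concentration = 19 units ÷ 100 mL = 0.19 units/mL
Stage 1: 10.5 mL/hr × 2.9 hr = 30.45 mL → 30.45 mL × 0.19 units/mL = 5.7855 units
Stage 2: 14 mL/hr × 2.9 hr = 40.6 mL → 40.6 mL × 0.19 units/mL = 7.714 units
Total = 5.7855 + 7.714 = 13.4995 units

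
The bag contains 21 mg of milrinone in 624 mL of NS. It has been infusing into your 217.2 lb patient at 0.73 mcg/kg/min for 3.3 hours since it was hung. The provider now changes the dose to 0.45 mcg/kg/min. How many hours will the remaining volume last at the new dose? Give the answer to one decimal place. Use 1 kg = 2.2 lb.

Initial rate:
Weight = 217.2 lb ÷ 2.2 lb/kg = 98.72727 kg
Dose = 0.73 mcg/kg/min × 98.72727 kg = 72.07091 mcg/min
72.07091 mcg/min × 60 min/hr = 4324.255 mcg/hr
Concentration = 21 mg ÷ 624 mL = 0.03365385 mg/mL = 33.65385 mcg/mL
Rate = 4324.255 mcg/hr ÷ 33.65385 mcg/mL = 128.4921 mL/hr
Volume infused so far = 128.4921 mL/hr × 3.3 hr = 424.024 mL
Volume remaining = 624 − 424.024 = 199.976 mL
New rate:
Dose = 0.45 mcg/kg/min × 98.72727 kg = 44.42727 mcg/min
44.42727 mcg/min × 60 min/hr = 2665.636 mcg/hr
Rate = 2665.636 mcg/hr ÷ 33.65385 mcg/mL = 79.20748 mL/hr
Time remaining = 199.976 mL ÷ 79.20748 mL/hr = 2.52471 hr

2.5 hours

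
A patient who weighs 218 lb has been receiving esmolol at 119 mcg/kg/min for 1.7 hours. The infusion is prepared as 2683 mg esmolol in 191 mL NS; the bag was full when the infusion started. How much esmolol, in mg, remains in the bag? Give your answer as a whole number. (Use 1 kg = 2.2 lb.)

1480 mg

Weight = 218 lb ÷ 2.2 lb/kg = 99.09091 kg
Dose = 119 mcg/kg/min × 99.09091 kg = 11791.82 mcg/min
11791.82 mcg/min × 60 min/hr = 707509.1 mcg/hr
Concentration = 2683 mg ÷ 191 mL = 14.04712 mg/mL = 14047.12 mcg/mL
Rate = 707509.1 mcg/hr ÷ 14047.12 mcg/mL = 50.36684 mL/hr
Volume infused = 50.36684 mL/hr × 1.7 hr = 85.62363 mL
Volume remaining = 191 − 85.62363 = 105.3764 mL
Drug remaining = 105.3764 mL × 14047.12 mcg/mL = 1480235 mcg = 1480.235 mg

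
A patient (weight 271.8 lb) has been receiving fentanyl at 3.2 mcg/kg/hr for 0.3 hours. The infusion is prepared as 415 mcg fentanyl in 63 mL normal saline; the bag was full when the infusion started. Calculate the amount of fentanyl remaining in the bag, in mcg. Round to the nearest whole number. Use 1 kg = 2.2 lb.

296 mcg

Weight = 271.8 lb ÷ 2.2 lb/kg = 123.5455 kg
Dose = 3.2 mcg/kg/hr × 123.5455 kg = 395.3455 mcg/hr
Concentration = 415 mcg ÷ 63 mL = 6.587302 mcg/mL
Rate = 395.3455 mcg/hr ÷ 6.587302 mcg/mL = 60.0163 mL/hr
Volume infused = 60.0163 mL/hr × 0.3 hr = 18.00489 mL
Volume remaining = 63 − 18.00489 = 44.99511 mL
Drug remaining = 44.99511 mL × 6.587302 mcg/mL = 296.3964 mcg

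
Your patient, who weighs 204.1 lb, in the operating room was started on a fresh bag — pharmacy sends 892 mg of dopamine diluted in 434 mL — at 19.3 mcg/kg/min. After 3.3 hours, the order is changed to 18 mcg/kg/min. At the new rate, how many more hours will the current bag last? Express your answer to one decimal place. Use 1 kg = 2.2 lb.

Initial rate:
Weight = 204.1 lb ÷ 2.2 lb/kg = 92.77273 kg
Dose = 19.3 mcg/kg/min × 92.77273 kg = 1790.514 mcg/min
1790.514 mcg/min × 60 min/hr = 107430.8 mcg/hr
Concentration = 892 mg ÷ 434 mL = 2.0553 mg/mL = 2055.3 mcg/mL
Rate = 107430.8 mcg/hr ÷ 2055.3 mcg/mL = 52.27015 mL/hr
Volume infused so far = 52.27015 mL/hr × 3.3 hr = 172.4915 mL
Volume remaining = 434 − 172.4915 = 261.5085 mL
New rate:
Dose = 18 mcg/kg/min × 92.77273 kg = 1669.909 mcg/min
1669.909 mcg/min × 60 min/hr = 100194.5 mcg/hr
Rate = 100194.5 mcg/hr ÷ 2055.3 mcg/mL = 48.74936 mL/hr
Time remaining = 261.5085 mL ÷ 48.74936 mL/hr = 5.364347 hr

5.4 hours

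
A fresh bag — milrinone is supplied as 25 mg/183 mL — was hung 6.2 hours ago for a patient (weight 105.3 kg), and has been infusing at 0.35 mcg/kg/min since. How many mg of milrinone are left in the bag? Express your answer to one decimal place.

11.3 mg

Dose = 0.35 mcg/kg/min × 105.3 kg = 36.855 mcg/min
36.855 mcg/min × 60 min/hr = 2211.3 mcg/hr
Concentration = 25 mg ÷ 183 mL = 0.136612 mg/mL = 136.612 mcg/mL
Rate = 2211.3 mcg/hr ÷ 136.612 mcg/mL = 16.18672 mL/hr
Volume infused = 16.18672 mL/hr × 6.2 hr = 100.3576 mL
Volume remaining = 183 − 100.3576 = 82.64236 mL
Drug remaining = 82.64236 mL × 136.612 mcg/mL = 11289.94 mcg = 11.28994 mg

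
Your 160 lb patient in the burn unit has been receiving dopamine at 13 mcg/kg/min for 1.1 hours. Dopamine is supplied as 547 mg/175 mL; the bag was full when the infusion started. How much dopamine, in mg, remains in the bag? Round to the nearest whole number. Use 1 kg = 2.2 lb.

Weight = 160 lb ÷ 2.2 lb/kg = 72.72727 kg
Dose = 13 mcg/kg/min × 72.72727 kg = 945.4545 mcg/min
945.4545 mcg/min × 60 min/hr = 56727.27 mcg/hr
Concentration = 547 mg ÷ 175 mL = 3.125714 mg/mL = 3125.714 mcg/mL
Rate = 56727.27 mcg/hr ÷ 3125.714 mcg/mL = 18.14858 mL/hr
Volume infused = 18.14858 mL/hr × 1.1 hr = 19.96344 mL
Volume remaining = 175 − 19.96344 = 155.0366 mL
Drug remaining = 155.0366 mL × 3125.714 mcg/mL = 484600 mcg = 484.6 mg

485 mg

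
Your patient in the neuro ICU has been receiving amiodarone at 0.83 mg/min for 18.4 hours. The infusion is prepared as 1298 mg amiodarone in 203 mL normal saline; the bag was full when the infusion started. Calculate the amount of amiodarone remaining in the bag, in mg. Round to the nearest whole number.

382 mg

0.83 mg/min × 60 min/hr = 49.8 mg/hr
Concentration = 1298 mg ÷ 203 mL = 6.394089 mg/mL
Rate = 49.8 mg/hr ÷ 6.394089 mg/mL = 7.788444 mL/hr
Volume infused = 7.788444 mL/hr × 18.4 hr = 143.3074 mL
Volume remaining = 203 − 143.3074 = 59.69263 mL
Drug remaining = 59.69263 mL × 6.394089 mg/mL = 381.68 mg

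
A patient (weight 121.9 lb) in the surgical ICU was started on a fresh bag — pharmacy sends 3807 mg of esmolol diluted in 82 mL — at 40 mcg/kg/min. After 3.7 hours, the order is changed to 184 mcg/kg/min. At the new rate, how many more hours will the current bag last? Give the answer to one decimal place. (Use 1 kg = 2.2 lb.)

Initial rate:
Weight = 121.9 lb ÷ 2.2 lb/kg = 55.40909 kg
Dose = 40 mcg/kg/min × 55.40909 kg = 2216.364 mcg/min
2216.364 mcg/min × 60 min/hr = 132981.8 mcg/hr
Concentration = 3807 mg ÷ 82 mL = 46.42683 mg/mL = 46426.83 mcg/mL
Rate = 132981.8 mcg/hr ÷ 46426.83 mcg/mL = 2.864331 mL/hr
Volume infused so far = 2.864331 mL/hr × 3.7 hr = 10.59803 mL
Volume remaining = 82 − 10.59803 = 71.40197 mL
New rate:
Dose = 184 mcg/kg/min × 55.40909 kg = 10195.27 mcg/min
10195.27 mcg/min × 60 min/hr = 611716.4 mcg/hr
Rate = 611716.4 mcg/hr ÷ 46426.83 mcg/mL = 13.17592 mL/hr
Time remaining = 71.40197 mL ÷ 13.17592 mL/hr = 5.419125 hr

5.4 hours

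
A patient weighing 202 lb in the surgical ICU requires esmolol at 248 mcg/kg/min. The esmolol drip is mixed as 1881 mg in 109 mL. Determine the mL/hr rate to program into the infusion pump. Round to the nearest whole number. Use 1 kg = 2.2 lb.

Weight = 202 lb ÷ 2.2 lb/kg = 91.81818 kg
Dose = 248 mcg/kg/min × 91.81818 kg = 22770.91 mcg/min
22770.91 mcg/min × 60 min/hr = 1366255 mcg/hr
Concentration = 1881 mg ÷ 109 mL = 17.25688 mg/mL = 17256.88 mcg/mL
Rate = 1366255 mcg/hr ÷ 17256.88 mcg/mL = 79.17158 mL/hr

79 mL/hr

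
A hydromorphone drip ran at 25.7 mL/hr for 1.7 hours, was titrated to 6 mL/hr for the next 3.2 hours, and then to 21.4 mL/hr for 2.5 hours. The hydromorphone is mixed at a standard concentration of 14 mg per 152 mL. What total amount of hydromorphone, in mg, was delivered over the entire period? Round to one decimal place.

Concentration = 14 mg ÷ 152 mL = 0.09210526 mg/mL
Stage 1: 25.7 mL/hr × 1.7 hr = 43.69 mL → 43.69 mL × 0.09210526 mg/mL = 4.024079 mg
Stage 2: 6 mL/hr × 3.2 hr = 19.2 mL → 19.2 mL × 0.09210526 mg/mL = 1.768421 mg
Stage 3: 21.4 mL/hr × 2.5 hr = 53.5 mL → 53.5 mL × 0.09210526 mg/mL = 4.927632 mg
Total = 4.024079 + 1.768421 + 4.927632 = 10.72013 mg

10.7 mg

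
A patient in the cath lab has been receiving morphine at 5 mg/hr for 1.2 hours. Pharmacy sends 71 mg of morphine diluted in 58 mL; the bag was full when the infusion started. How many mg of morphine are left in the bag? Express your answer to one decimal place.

65.0 mg

Concentration = 71 mg ÷ 58 mL = 1.224138 mg/mL
Rate = 5 mg/hr ÷ 1.224138 mg/mL = 4.084507 mL/hr
Volume infused = 4.084507 mL/hr × 1.2 hr = 4.901408 mL
Volume remaining = 58 − 4.901408 = 53.09859 mL
Drug remaining = 53.09859 mL × 1.224138 mg/mL = 65 mg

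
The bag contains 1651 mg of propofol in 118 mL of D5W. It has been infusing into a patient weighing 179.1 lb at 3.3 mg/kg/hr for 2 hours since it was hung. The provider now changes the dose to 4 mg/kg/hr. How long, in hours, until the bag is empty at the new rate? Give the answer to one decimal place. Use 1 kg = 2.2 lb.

Initial rate:
Weight = 179.1 lb ÷ 2.2 lb/kg = 81.40909 kg
Dose = 3.3 mg/kg/hr × 81.40909 kg = 268.65 mg/hr
Concentration = 1651 mg ÷ 118 mL = 13.99153 mg/mL
Rate = 268.65 mg/hr ÷ 13.99153 mg/mL = 19.20091 mL/hr
Volume infused so far = 19.20091 mL/hr × 2 hr = 38.40182 mL
Volume remaining = 118 − 38.40182 = 79.59818 mL
New rate:
Dose = 4 mg/kg/hr × 81.40909 kg = 325.6364 mg/hr
Rate = 325.6364 mg/hr ÷ 13.99153 mg/mL = 23.27383 mL/hr
Time remaining = 79.59818 mL ÷ 23.27383 mL/hr = 3.420073 hr

3.4 hours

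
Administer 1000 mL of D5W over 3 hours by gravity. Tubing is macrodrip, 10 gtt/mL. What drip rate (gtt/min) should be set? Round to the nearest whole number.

1000 mL ÷ (3 hr × 60 = 180 min) = 5.555556 mL/min
5.555556 mL/min × 10 gtt/mL = 55.55556 gtt/min

56 gtt/min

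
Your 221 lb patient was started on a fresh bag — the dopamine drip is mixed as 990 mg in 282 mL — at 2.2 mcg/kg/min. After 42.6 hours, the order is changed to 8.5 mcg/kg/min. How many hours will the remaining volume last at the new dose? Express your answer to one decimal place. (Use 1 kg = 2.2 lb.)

8.3 hours

Initial rate:
Weight = 221 lb ÷ 2.2 lb/kg = 100.4545 kg
Dose = 2.2 mcg/kg/min × 100.4545 kg = 221 mcg/min
221 mcg/min × 60 min/hr = 13260 mcg/hr
Concentration = 990 mg ÷ 282 mL = 3.510638 mg/mL = 3510.638 mcg/mL
Rate = 13260 mcg/hr ÷ 3510.638 mcg/mL = 3.777091 mL/hr
Volume infused so far = 3.777091 mL/hr × 42.6 hr = 160.9041 mL
Volume remaining = 282 − 160.9041 = 121.0959 mL
New rate:
Dose = 8.5 mcg/kg/min × 100.4545 kg = 853.8636 mcg/min
853.8636 mcg/min × 60 min/hr = 51231.82 mcg/hr
Rate = 51231.82 mcg/hr ÷ 3510.638 mcg/mL = 14.59331 mL/hr
Time remaining = 121.0959 mL ÷ 14.59331 mL/hr = 8.298046 hr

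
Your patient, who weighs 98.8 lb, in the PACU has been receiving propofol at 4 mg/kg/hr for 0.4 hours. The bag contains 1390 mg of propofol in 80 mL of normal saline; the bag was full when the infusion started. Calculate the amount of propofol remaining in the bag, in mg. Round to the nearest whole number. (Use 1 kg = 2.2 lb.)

1318 mg

Weight = 98.8 lb ÷ 2.2 lb/kg = 44.90909 kg
Dose = 4 mg/kg/hr × 44.90909 kg = 179.6364 mg/hr
Concentration = 1390 mg ÷ 80 mL = 17.375 mg/mL
Rate = 179.6364 mg/hr ÷ 17.375 mg/mL = 10.33878 mL/hr
Volume infused = 10.33878 mL/hr × 0.4 hr = 4.135513 mL
Volume remaining = 80 − 4.135513 = 75.86449 mL
Drug remaining = 75.86449 mL × 17.375 mg/mL = 1318.145 mg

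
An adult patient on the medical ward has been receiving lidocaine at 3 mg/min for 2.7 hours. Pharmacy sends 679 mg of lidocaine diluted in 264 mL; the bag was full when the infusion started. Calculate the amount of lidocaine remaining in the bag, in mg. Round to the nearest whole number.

3 mg/min × 60 min/hr = 180 mg/hr
Concentration = 679 mg ÷ 264 mL = 2.57197 mg/mL
Rate = 180 mg/hr ÷ 2.57197 mg/mL = 69.98527 mL/hr
Volume infused = 69.98527 mL/hr × 2.7 hr = 188.9602 mL
Volume remaining = 264 − 188.9602 = 75.03976 mL
Drug remaining = 75.03976 mL × 2.57197 mg/mL = 193 mg

193 mg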